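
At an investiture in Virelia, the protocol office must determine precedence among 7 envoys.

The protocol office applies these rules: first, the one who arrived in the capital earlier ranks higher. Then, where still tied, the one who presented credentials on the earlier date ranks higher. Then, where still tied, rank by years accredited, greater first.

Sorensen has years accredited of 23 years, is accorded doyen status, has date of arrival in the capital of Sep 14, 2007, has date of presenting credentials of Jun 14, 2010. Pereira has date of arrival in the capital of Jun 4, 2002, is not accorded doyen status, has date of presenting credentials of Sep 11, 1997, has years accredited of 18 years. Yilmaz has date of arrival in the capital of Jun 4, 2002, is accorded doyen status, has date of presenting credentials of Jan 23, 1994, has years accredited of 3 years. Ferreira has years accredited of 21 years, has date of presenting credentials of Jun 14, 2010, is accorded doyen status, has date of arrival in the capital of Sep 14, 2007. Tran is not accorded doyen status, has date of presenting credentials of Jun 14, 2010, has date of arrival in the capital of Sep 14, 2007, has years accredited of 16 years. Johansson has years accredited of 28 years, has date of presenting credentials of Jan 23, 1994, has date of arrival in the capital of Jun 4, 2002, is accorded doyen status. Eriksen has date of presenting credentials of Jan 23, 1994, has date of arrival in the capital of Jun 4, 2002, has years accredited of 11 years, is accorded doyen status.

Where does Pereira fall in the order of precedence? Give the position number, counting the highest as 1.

By date of arrival in the capital (earlier first): Johansson, Eriksen, Yilmaz and Pereira (each Jun 4, 2002); then Sorensen, Ferreira and Tran (each Sep 14, 2007).
Among Johansson, Eriksen, Yilmaz and Pereira, by date of presenting credentials (earlier first): Johansson, Eriksen and Yilmaz (Jan 23, 1994) before Pereira (Sep 11, 1997).
Among Johansson, Eriksen and Yilmaz, by years accredited (higher first): Johansson (28 years) before Eriksen (11 years) before Yilmaz (3 years).
Sorensen, Ferreira and Tran all have date of presenting credentials Jun 14, 2010, so the next rule applies.
Among Sorensen, Ferreira and Tran, by years accredited (higher first): Sorensen (23 years) before Ferreira (21 years) before Tran (16 years).
Order: Johansson, Eriksen, Yilmaz, Pereira, Sorensen, Ferreira, Tran. So position 4.

4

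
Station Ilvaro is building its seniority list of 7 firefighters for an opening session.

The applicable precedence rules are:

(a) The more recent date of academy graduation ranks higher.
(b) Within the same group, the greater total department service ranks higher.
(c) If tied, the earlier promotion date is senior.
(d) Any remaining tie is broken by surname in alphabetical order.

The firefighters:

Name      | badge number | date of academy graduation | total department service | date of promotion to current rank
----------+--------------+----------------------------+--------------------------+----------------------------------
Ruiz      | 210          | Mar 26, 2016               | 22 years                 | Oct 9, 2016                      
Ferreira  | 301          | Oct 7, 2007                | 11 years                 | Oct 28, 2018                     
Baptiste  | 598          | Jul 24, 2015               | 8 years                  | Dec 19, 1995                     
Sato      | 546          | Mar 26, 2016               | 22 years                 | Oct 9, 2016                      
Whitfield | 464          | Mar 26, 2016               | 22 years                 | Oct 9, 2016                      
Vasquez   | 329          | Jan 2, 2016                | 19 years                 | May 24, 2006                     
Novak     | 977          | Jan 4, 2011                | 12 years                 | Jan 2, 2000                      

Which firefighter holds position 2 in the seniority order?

By date of academy graduation (later first): Ruiz, Sato and Whitfield (each Mar 26, 2016); then Vasquez (Jan 2, 2016); then Baptiste (Jul 24, 2015); then Novak (Jan 4, 2011); then Ferreira (Oct 7, 2007).
Ruiz, Sato and Whitfield all have total department service 22 years, so the next rule applies.
Ruiz, Sato and Whitfield all have date of promotion to current rank Oct 9, 2016, so the next rule applies.
Among Ruiz, Sato and Whitfield, alphabetically by surname: Ruiz before Sato before Whitfield.
Order: Ruiz, Sato, Whitfield, Vasquez, Baptiste, Novak, Ferreira.

Sato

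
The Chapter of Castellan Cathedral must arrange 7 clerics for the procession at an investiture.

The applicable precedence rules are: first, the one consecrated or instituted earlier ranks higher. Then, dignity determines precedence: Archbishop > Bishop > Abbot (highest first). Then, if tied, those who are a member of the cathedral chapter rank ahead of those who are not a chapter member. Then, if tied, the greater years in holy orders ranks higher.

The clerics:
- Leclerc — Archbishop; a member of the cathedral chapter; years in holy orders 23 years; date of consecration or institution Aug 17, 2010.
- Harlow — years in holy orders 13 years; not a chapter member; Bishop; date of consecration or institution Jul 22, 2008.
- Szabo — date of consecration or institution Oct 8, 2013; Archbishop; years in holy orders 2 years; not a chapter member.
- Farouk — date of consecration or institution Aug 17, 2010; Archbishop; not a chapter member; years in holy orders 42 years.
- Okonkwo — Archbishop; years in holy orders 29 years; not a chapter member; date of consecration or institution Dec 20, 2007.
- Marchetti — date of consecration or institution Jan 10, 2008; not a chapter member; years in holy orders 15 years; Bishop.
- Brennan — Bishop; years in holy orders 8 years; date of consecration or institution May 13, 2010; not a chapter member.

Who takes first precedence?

Okonkwo

By date of consecration or institution (earlier first): Okonkwo (Dec 20, 2007); then Marchetti (Jan 10, 2008); then Harlow (Jul 22, 2008); then Brennan (May 13, 2010); then Leclerc and Farouk (both Aug 17, 2010); then Szabo (Oct 8, 2013).
Leclerc and Farouk are each Archbishop, so the next rule applies.
Among Leclerc and Farouk, a member of the cathedral chapter before not a chapter member: Leclerc (a member of the cathedral chapter) before Farouk (not a chapter member).
Order: Okonkwo, Marchetti, Harlow, Brennan, Leclerc, Farouk, Szabo.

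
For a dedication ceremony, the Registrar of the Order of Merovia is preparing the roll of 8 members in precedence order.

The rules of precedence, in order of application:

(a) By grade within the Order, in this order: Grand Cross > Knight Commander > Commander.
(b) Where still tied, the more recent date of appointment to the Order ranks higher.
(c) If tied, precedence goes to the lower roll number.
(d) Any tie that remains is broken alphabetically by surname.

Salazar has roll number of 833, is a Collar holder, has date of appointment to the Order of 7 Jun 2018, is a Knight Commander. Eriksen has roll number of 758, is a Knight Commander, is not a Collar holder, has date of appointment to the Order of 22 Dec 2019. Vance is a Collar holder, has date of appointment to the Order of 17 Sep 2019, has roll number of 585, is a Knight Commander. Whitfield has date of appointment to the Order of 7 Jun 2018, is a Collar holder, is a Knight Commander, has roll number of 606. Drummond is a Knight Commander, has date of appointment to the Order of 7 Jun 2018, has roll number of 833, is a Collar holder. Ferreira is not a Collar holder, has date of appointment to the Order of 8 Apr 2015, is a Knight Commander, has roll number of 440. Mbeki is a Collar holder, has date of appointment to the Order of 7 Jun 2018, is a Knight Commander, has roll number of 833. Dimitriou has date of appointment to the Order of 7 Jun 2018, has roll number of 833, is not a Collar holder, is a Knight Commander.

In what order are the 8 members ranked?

Eriksen, Vance, Whitfield, Dimitriou, Drummond, Mbeki, Salazar, Ferreira

By grade within the Order: Eriksen, Vance, Whitfield, Dimitriou, Drummond, Mbeki, Salazar and Ferreira (Knight Commander).
Among Eriksen, Vance, Whitfield, Dimitriou, Drummond, Mbeki, Salazar and Ferreira, by date of appointment to the Order (later first): Eriksen (22 Dec 2019) before Vance (17 Sep 2019) before Whitfield, Dimitriou, Drummond, Mbeki and Salazar (7 Jun 2018) before Ferreira (8 Apr 2015).
Among Whitfield, Dimitriou, Drummond, Mbeki and Salazar, by roll number (lower first): Whitfield (606) before Dimitriou, Drummond, Mbeki and Salazar (833).
Among Dimitriou, Drummond, Mbeki and Salazar, alphabetically by surname: Dimitriou before Drummond before Mbeki before Salazar.
Full order: Eriksen, Vance, Whitfield, Dimitriou, Drummond, Mbeki, Salazar, Ferreira.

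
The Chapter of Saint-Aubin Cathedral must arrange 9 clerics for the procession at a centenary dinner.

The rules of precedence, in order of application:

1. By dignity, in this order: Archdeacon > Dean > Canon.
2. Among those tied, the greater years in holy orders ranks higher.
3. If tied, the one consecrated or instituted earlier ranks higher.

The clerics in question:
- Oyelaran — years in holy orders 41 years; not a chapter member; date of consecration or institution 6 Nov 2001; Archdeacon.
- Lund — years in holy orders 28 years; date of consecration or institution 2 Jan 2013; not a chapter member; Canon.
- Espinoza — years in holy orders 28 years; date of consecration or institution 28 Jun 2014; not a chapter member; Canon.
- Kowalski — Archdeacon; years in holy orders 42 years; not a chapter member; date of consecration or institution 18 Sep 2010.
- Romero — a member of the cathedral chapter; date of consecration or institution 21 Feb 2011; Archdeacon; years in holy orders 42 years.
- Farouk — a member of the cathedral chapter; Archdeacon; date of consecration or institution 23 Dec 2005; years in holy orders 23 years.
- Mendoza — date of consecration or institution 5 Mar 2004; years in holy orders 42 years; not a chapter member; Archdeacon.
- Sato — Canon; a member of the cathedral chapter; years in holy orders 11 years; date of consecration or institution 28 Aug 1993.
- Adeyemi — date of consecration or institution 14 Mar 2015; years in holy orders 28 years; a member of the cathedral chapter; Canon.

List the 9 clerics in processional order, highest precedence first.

Mendoza, Kowalski, Romero, Oyelaran, Farouk, Lund, Espinoza, Adeyemi, Sato

By dignity: Mendoza, Kowalski, Romero, Oyelaran and Farouk (Archdeacon); then Lund, Espinoza, Adeyemi and Sato (Canon).
Among Mendoza, Kowalski, Romero, Oyelaran and Farouk, by years in holy orders (higher first): Mendoza, Kowalski and Romero (42 years) before Oyelaran (41 years) before Farouk (23 years).
Among Mendoza, Kowalski and Romero, by date of consecration or institution (earlier first): Mendoza (5 Mar 2004) before Kowalski (18 Sep 2010) before Romero (21 Feb 2011).
Among Lund, Espinoza, Adeyemi and Sato, by years in holy orders (higher first): Lund, Espinoza and Adeyemi (28 years) before Sato (11 years).
Among Lund, Espinoza and Adeyemi, by date of consecration or institution (earlier first): Lund (2 Jan 2013) before Espinoza (28 Jun 2014) before Adeyemi (14 Mar 2015).
Full order: Mendoza, Kowalski, Romero, Oyelaran, Farouk, Lund, Espinoza, Adeyemi, Sato.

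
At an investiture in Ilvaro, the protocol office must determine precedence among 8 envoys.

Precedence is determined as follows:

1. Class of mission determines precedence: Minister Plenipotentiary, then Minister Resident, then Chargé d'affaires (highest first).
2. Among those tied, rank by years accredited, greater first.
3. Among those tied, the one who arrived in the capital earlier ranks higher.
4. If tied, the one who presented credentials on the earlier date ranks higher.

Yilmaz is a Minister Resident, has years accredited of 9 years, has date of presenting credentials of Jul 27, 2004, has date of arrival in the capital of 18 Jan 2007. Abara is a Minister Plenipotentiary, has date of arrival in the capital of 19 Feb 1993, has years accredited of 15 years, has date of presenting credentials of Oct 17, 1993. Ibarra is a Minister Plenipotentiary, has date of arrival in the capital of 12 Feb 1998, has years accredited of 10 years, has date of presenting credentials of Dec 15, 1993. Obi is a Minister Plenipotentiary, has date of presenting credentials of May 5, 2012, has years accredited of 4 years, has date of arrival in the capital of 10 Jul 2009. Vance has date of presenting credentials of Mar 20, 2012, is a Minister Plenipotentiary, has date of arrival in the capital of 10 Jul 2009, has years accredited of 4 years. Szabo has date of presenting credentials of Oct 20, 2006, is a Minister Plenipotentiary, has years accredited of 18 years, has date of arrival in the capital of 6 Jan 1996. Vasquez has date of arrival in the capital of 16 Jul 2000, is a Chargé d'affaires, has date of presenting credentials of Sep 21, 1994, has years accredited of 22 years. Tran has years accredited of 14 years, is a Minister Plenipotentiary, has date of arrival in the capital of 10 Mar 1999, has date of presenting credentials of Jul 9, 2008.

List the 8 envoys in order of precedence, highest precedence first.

By class of mission: Szabo, Abara, Tran, Ibarra, Vance and Obi (Minister Plenipotentiary); then Yilmaz (Minister Resident); then Vasquez (Chargé d'affaires).
Among Szabo, Abara, Tran, Ibarra, Vance and Obi, by years accredited (higher first): Szabo (18 years) before Abara (15 years) before Tran (14 years) before Ibarra (10 years) before Vance and Obi (4 years).
Vance and Obi both have date of arrival in the capital 10 Jul 2009, so the next rule applies.
Among Vance and Obi, by date of presenting credentials (earlier first): Vance (Mar 20, 2012) before Obi (May 5, 2012).
Full order: Szabo, Abara, Tran, Ibarra, Vance, Obi, Yilmaz, Vasquez.

Szabo, Abara, Tran, Ibarra, Vance, Obi, Yilmaz, Vasquez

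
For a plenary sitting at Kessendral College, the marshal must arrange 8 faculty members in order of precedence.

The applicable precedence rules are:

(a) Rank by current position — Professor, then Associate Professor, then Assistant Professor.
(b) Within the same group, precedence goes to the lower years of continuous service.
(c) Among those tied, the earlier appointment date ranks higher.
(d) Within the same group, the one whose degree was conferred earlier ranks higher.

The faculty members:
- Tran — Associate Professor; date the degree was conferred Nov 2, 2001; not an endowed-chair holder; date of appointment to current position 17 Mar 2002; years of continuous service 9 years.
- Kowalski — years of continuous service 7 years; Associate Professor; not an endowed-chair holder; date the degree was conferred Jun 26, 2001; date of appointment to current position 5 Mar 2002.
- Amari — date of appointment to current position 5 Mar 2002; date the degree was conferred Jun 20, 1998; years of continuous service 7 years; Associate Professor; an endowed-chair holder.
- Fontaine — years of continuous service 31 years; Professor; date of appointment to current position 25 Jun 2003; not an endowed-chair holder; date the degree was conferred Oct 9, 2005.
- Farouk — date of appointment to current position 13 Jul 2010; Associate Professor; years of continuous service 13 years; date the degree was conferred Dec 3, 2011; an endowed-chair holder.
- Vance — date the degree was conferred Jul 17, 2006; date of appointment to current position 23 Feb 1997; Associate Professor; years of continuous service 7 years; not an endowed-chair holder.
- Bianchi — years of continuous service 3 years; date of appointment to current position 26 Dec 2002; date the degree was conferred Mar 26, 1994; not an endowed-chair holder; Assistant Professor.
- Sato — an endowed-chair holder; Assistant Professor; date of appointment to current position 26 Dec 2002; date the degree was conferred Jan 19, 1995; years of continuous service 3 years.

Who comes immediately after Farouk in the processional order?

Bianchi

By current position: Fontaine (Professor); then Vance, Amari, Kowalski, Tran and Farouk (Associate Professor); then Bianchi and Sato (Assistant Professor).
Among Vance, Amari, Kowalski, Tran and Farouk, by years of continuous service (lower first): Vance, Amari and Kowalski (7 years) before Tran (9 years) before Farouk (13 years).
Among Vance, Amari and Kowalski, by date of appointment to current position (earlier first): Vance (23 Feb 1997) before Amari and Kowalski (5 Mar 2002).
Among Amari and Kowalski, by date the degree was conferred (earlier first): Amari (Jun 20, 1998) before Kowalski (Jun 26, 2001).
Bianchi and Sato both have years of continuous service 3 years, so the next rule applies.
Bianchi and Sato both have date of appointment to current position 26 Dec 2002, so the next rule applies.
Among Bianchi and Sato, by date the degree was conferred (earlier first): Bianchi (Mar 26, 1994) before Sato (Jan 19, 1995).
Order: Fontaine, Vance, Amari, Kowalski, Tran, Farouk, Bianchi, Sato.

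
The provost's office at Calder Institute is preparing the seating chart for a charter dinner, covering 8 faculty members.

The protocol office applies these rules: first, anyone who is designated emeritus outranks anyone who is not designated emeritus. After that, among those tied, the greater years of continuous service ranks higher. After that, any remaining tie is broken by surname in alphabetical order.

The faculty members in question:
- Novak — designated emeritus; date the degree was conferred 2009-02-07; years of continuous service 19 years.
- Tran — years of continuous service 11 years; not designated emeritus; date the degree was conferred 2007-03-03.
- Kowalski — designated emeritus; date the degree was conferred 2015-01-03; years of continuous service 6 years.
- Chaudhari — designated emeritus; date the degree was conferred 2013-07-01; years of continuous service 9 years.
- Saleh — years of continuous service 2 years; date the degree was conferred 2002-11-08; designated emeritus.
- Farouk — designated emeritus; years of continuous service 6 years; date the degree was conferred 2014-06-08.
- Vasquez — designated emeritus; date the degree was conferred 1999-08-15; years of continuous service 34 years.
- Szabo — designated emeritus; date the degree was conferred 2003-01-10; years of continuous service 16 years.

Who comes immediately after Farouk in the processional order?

Kowalski

By the first rule: Vasquez, Novak, Szabo, Chaudhari, Farouk, Kowalski and Saleh (each designated emeritus); then Tran (not designated emeritus).
Among Vasquez, Novak, Szabo, Chaudhari, Farouk, Kowalski and Saleh, by years of continuous service (higher first): Vasquez (34 years) before Novak (19 years) before Szabo (16 years) before Chaudhari (9 years) before Farouk and Kowalski (6 years) before Saleh (2 years).
Among Farouk and Kowalski, alphabetically by surname: Farouk before Kowalski.
Order: Vasquez, Novak, Szabo, Chaudhari, Farouk, Kowalski, Saleh, Tran.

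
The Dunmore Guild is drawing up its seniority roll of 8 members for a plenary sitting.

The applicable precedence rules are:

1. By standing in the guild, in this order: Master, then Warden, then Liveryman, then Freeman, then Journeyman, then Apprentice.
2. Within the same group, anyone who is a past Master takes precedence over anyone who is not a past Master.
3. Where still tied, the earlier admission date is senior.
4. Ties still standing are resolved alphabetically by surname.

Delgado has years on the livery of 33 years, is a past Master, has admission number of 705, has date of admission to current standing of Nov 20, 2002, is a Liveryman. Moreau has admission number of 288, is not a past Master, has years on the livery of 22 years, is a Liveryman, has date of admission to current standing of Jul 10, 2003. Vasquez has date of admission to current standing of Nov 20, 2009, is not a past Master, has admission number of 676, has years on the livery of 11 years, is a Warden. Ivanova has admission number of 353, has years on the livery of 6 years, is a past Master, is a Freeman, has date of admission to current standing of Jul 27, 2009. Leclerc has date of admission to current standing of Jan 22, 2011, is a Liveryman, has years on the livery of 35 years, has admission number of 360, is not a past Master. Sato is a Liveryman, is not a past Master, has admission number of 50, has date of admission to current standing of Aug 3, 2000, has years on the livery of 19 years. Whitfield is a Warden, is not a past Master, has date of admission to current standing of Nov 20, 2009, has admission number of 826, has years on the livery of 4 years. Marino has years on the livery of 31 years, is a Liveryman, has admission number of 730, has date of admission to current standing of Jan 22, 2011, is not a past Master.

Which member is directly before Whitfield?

By standing in the guild: Vasquez and Whitfield (Warden); then Delgado, Sato, Moreau, Leclerc and Marino (Liveryman); then Ivanova (Freeman).
Vasquez and Whitfield are each not a past Master, so the next rule applies.
Vasquez and Whitfield both have date of admission to current standing Nov 20, 2009, so the next rule applies.
Among Vasquez and Whitfield, alphabetically by surname: Vasquez before Whitfield.
Among Delgado, Sato, Moreau, Leclerc and Marino, a past Master before not a past Master: Delgado (a past Master) before Sato, Moreau, Leclerc and Marino (not a past Master).
Among Sato, Moreau, Leclerc and Marino, by date of admission to current standing (earlier first): Sato (Aug 3, 2000) before Moreau (Jul 10, 2003) before Leclerc and Marino (Jan 22, 2011).
Among Leclerc and Marino, alphabetically by surname: Leclerc before Marino.
Order: Vasquez, Whitfield, Delgado, Sato, Moreau, Leclerc, Marino, Ivanova.

Vasquez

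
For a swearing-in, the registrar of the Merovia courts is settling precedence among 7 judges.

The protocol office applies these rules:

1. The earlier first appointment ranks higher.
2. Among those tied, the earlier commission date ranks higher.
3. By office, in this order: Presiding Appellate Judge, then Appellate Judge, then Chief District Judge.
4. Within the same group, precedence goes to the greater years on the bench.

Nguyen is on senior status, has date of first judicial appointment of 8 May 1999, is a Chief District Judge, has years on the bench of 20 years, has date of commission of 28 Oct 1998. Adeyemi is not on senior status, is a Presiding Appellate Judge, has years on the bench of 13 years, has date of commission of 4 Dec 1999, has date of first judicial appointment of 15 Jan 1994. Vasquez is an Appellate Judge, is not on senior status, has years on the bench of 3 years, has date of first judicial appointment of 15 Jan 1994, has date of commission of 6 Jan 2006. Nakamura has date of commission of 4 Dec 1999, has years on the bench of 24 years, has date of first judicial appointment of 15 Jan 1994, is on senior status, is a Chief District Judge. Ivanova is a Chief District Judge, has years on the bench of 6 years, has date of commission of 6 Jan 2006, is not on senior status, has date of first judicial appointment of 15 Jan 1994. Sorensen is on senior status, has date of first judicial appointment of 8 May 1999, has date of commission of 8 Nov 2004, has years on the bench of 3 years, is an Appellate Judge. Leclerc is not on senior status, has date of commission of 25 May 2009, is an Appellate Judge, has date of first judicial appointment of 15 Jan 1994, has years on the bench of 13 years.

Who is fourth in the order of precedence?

Ivanova

By date of first judicial appointment (earlier first): Adeyemi, Nakamura, Vasquez, Ivanova and Leclerc (each 15 Jan 1994); then Nguyen and Sorensen (both 8 May 1999).
Among Adeyemi, Nakamura, Vasquez, Ivanova and Leclerc, by date of commission (earlier first): Adeyemi and Nakamura (4 Dec 1999) before Vasquez and Ivanova (6 Jan 2006) before Leclerc (25 May 2009).
Among Adeyemi and Nakamura, by office: Adeyemi (Presiding Appellate Judge) before Nakamura (Chief District Judge).
Among Vasquez and Ivanova, by office: Vasquez (Appellate Judge) before Ivanova (Chief District Judge).
Among Nguyen and Sorensen, by date of commission (earlier first): Nguyen (28 Oct 1998) before Sorensen (8 Nov 2004).
Order: Adeyemi, Nakamura, Vasquez, Ivanova, Leclerc, Nguyen, Sorensen.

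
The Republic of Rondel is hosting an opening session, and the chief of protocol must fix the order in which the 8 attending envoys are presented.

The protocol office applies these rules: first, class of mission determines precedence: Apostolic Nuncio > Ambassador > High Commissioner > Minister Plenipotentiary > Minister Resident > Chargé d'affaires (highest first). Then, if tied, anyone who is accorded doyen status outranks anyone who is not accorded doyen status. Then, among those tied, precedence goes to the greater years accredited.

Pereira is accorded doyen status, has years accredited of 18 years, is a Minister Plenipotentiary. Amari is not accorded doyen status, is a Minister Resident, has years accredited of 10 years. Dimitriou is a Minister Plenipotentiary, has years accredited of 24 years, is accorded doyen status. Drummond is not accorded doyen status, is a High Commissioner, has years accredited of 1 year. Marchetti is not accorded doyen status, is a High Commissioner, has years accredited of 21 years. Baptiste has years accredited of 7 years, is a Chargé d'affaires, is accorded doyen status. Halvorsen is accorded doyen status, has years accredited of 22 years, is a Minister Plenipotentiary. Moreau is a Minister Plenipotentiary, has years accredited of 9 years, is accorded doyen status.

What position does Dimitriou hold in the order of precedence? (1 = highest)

By class of mission: Marchetti and Drummond (High Commissioner); then Dimitriou, Halvorsen, Pereira and Moreau (Minister Plenipotentiary); then Amari (Minister Resident); then Baptiste (Chargé d'affaires).
Marchetti and Drummond are each not accorded doyen status, so the next rule applies.
Among Marchetti and Drummond, by years accredited (higher first): Marchetti (21 years) before Drummond (1 year).
Dimitriou, Halvorsen, Pereira and Moreau are each accorded doyen status, so the next rule applies.
Among Dimitriou, Halvorsen, Pereira and Moreau, by years accredited (higher first): Dimitriou (24 years) before Halvorsen (22 years) before Pereira (18 years) before Moreau (9 years).
Order: Marchetti, Drummond, Dimitriou, Halvorsen, Pereira, Moreau, Amari, Baptiste. So position 3.

3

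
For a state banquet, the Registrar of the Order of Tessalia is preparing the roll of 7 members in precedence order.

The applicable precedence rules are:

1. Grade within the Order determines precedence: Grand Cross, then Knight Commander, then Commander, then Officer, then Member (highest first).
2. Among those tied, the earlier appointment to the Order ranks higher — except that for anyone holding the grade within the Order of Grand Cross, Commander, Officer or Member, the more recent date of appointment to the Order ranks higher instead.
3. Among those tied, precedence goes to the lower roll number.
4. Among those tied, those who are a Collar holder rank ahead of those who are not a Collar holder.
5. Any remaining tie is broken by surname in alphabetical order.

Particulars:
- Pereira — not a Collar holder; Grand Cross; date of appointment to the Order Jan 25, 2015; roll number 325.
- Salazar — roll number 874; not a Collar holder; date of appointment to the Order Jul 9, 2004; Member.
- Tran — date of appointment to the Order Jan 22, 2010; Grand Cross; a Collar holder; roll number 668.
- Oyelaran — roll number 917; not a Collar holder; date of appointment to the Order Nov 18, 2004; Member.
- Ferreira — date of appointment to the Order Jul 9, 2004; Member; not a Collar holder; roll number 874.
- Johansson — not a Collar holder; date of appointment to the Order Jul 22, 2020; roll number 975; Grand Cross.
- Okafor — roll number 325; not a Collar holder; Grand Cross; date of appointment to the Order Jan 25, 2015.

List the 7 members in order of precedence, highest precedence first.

By grade within the Order: Johansson, Okafor, Pereira and Tran (Grand Cross); then Oyelaran, Ferreira and Salazar (Member).
Among Johansson, Okafor, Pereira and Tran, by date of appointment to the Order (later first) (reversed rule for this group): Johansson (Jul 22, 2020) before Okafor and Pereira (Jan 25, 2015) before Tran (Jan 22, 2010).
Okafor and Pereira both have roll number 325, so the next rule applies.
Okafor and Pereira are each not a Collar holder, so the next rule applies.
Among Okafor and Pereira, alphabetically by surname: Okafor before Pereira.
Among Oyelaran, Ferreira and Salazar, by date of appointment to the Order (later first) (reversed rule for this group): Oyelaran (Nov 18, 2004) before Ferreira and Salazar (Jul 9, 2004).
Ferreira and Salazar both have roll number 874, so the next rule applies.
Ferreira and Salazar are each not a Collar holder, so the next rule applies.
Among Ferreira and Salazar, alphabetically by surname: Ferreira before Salazar.
Full order: Johansson, Okafor, Pereira, Tran, Oyelaran, Ferreira, Salazar.

Johansson, Okafor, Pereira, Tran, Oyelaran, Ferreira, Salazar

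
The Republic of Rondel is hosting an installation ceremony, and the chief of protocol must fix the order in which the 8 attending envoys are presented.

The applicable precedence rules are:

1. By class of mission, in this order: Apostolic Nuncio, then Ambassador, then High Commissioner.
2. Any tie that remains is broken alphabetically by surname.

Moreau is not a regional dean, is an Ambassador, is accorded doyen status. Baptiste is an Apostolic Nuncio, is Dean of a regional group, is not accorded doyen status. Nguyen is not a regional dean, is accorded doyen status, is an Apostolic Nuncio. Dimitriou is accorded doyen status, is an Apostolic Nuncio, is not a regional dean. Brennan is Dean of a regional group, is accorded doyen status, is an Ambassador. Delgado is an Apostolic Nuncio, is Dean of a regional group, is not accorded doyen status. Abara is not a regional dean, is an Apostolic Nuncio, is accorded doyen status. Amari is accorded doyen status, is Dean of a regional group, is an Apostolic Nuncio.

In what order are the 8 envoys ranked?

By class of mission: Abara, Amari, Baptiste, Delgado, Dimitriou and Nguyen (Apostolic Nuncio); then Brennan and Moreau (Ambassador).
Among Abara, Amari, Baptiste, Delgado, Dimitriou and Nguyen, alphabetically by surname: Abara before Amari before Baptiste before Delgado before Dimitriou before Nguyen.
Among Brennan and Moreau, alphabetically by surname: Brennan before Moreau.
Full order: Abara, Amari, Baptiste, Delgado, Dimitriou, Nguyen, Brennan, Moreau.

Abara, Amari, Baptiste, Delgado, Dimitriou, Nguyen, Brennan, Moreau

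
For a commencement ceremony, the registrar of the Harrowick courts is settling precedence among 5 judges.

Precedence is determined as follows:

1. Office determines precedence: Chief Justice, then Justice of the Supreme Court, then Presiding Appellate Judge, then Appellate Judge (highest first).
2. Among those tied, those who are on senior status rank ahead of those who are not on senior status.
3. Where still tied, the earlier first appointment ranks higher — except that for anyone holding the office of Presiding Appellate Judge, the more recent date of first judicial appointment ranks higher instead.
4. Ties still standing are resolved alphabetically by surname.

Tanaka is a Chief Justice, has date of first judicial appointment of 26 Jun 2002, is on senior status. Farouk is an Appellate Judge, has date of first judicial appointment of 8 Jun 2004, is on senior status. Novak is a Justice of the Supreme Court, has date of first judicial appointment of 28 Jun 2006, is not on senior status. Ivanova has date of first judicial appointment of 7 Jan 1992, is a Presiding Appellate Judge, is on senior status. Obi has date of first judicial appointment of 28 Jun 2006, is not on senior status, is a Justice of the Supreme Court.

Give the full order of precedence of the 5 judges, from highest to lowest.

Tanaka, Novak, Obi, Ivanova, Farouk

By office: Tanaka (Chief Justice); then Novak and Obi (Justice of the Supreme Court); then Ivanova (Presiding Appellate Judge); then Farouk (Appellate Judge).
Novak and Obi are each not on senior status, so the next rule applies.
Novak and Obi both have date of first judicial appointment 28 Jun 2006, so the next rule applies.
Among Novak and Obi, alphabetically by surname: Novak before Obi.
Full order: Tanaka, Novak, Obi, Ivanova, Farouk.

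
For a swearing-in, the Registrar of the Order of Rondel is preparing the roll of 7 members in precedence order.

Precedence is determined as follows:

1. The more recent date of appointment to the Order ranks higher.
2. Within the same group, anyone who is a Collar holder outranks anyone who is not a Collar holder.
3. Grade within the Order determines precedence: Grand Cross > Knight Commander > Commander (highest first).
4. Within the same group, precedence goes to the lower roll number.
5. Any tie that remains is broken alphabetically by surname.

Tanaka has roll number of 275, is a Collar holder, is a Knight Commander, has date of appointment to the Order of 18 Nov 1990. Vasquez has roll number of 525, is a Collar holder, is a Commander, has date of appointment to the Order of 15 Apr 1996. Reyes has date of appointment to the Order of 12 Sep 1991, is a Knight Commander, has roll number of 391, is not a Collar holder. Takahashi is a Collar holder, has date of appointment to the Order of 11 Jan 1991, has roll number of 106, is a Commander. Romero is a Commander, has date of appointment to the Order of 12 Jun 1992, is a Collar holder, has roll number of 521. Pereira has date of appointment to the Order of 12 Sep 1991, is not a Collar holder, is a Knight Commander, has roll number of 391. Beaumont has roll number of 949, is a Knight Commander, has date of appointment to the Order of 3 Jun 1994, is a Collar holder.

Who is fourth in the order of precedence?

By date of appointment to the Order (later first): Vasquez (15 Apr 1996); then Beaumont (3 Jun 1994); then Romero (12 Jun 1992); then Pereira and Reyes (both 12 Sep 1991); then Takahashi (11 Jan 1991); then Tanaka (18 Nov 1990).
Pereira and Reyes are each not a Collar holder, so the next rule applies.
Pereira and Reyes are each Knight Commander, so the next rule applies.
Pereira and Reyes both have roll number 391, so the next rule applies.
Among Pereira and Reyes, alphabetically by surname: Pereira before Reyes.
Order: Vasquez, Beaumont, Romero, Pereira, Reyes, Takahashi, Tanaka.

Pereira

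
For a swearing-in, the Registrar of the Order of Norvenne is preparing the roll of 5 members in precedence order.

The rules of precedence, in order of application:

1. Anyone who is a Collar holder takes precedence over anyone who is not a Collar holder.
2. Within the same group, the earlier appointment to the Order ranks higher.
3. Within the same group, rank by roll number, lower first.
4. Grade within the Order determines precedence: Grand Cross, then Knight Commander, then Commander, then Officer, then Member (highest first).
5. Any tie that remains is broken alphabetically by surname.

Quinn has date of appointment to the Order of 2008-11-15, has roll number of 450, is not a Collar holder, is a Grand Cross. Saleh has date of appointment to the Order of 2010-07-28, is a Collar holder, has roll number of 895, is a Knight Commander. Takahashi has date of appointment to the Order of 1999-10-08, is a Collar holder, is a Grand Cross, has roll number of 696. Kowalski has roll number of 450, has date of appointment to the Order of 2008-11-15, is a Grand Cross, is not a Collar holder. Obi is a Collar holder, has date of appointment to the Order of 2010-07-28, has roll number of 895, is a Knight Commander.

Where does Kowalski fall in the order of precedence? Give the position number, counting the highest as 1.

By the first rule: Takahashi, Obi and Saleh (each a Collar holder); then Kowalski and Quinn (both not a Collar holder).
Among Takahashi, Obi and Saleh, by date of appointment to the Order (earlier first): Takahashi (1999-10-08) before Obi and Saleh (2010-07-28).
Obi and Saleh both have roll number 895, so the next rule applies.
Obi and Saleh are each Knight Commander, so the next rule applies.
Among Obi and Saleh, alphabetically by surname: Obi before Saleh.
Kowalski and Quinn both have date of appointment to the Order 2008-11-15, so the next rule applies.
Kowalski and Quinn both have roll number 450, so the next rule applies.
Kowalski and Quinn are each Grand Cross, so the next rule applies.
Among Kowalski and Quinn, alphabetically by surname: Kowalski before Quinn.
Order: Takahashi, Obi, Saleh, Kowalski, Quinn. So position 4.

4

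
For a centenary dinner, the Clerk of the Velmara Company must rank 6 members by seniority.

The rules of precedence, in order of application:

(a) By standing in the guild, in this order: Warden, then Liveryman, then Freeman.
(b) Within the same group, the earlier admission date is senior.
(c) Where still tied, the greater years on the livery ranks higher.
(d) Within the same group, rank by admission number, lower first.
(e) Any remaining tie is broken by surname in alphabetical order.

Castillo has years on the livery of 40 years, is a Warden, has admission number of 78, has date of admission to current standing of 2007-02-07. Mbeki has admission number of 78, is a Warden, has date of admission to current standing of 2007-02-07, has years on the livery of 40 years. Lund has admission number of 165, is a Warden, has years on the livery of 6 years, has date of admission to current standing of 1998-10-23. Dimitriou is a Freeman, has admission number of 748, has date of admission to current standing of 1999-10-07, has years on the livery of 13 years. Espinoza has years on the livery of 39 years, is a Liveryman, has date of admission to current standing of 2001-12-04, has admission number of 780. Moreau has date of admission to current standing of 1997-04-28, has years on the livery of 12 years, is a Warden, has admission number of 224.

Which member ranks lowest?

By standing in the guild: Moreau, Lund, Castillo and Mbeki (Warden); then Espinoza (Liveryman); then Dimitriou (Freeman).
Among Moreau, Lund, Castillo and Mbeki, by date of admission to current standing (earlier first): Moreau (1997-04-28) before Lund (1998-10-23) before Castillo and Mbeki (2007-02-07).
Castillo and Mbeki both have years on the livery 40 years, so the next rule applies.
Castillo and Mbeki both have admission number 78, so the next rule applies.
Among Castillo and Mbeki, alphabetically by surname: Castillo before Mbeki.
Order: Moreau, Lund, Castillo, Mbeki, Espinoza, Dimitriou.

Dimitriou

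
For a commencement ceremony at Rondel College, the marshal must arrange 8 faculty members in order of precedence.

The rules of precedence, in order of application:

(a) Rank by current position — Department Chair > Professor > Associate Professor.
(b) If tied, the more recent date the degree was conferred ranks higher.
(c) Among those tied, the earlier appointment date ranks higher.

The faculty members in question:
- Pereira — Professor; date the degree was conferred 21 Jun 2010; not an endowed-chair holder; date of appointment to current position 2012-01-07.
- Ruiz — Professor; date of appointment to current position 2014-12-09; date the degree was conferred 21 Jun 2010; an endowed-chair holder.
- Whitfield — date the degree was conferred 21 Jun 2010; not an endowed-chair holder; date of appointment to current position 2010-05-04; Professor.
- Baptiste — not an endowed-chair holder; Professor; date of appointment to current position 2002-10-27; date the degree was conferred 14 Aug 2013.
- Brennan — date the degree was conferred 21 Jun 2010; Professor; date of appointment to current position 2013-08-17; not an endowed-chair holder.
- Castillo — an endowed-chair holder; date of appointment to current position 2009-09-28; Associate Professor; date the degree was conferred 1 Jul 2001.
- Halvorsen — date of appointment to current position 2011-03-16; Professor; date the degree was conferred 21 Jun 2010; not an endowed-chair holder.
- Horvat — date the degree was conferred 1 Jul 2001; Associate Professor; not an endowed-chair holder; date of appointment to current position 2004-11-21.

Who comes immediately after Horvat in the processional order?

Castillo

By current position: Baptiste, Whitfield, Halvorsen, Pereira, Brennan and Ruiz (Professor); then Horvat and Castillo (Associate Professor).
Among Baptiste, Whitfield, Halvorsen, Pereira, Brennan and Ruiz, by date the degree was conferred (later first): Baptiste (14 Aug 2013) before Whitfield, Halvorsen, Pereira, Brennan and Ruiz (21 Jun 2010).
Among Whitfield, Halvorsen, Pereira, Brennan and Ruiz, by date of appointment to current position (earlier first): Whitfield (2010-05-04) before Halvorsen (2011-03-16) before Pereira (2012-01-07) before Brennan (2013-08-17) before Ruiz (2014-12-09).
Horvat and Castillo both have date the degree was conferred 1 Jul 2001, so the next rule applies.
Among Horvat and Castillo, by date of appointment to current position (earlier first): Horvat (2004-11-21) before Castillo (2009-09-28).
Order: Baptiste, Whitfield, Halvorsen, Pereira, Brennan, Ruiz, Horvat, Castillo.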